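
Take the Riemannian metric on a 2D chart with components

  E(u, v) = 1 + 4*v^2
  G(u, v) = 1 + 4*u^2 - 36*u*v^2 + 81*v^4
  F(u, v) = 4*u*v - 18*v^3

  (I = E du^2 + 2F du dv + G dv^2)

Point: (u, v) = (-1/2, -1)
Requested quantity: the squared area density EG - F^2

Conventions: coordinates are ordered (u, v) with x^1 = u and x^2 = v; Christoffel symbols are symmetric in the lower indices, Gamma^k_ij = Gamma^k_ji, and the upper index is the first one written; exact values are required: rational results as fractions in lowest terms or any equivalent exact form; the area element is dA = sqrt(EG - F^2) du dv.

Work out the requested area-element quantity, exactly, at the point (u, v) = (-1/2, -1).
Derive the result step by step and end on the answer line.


E = 5, F = 20, G = 101; EG - F^2 = 105

Answer: EG - F^2 = 105


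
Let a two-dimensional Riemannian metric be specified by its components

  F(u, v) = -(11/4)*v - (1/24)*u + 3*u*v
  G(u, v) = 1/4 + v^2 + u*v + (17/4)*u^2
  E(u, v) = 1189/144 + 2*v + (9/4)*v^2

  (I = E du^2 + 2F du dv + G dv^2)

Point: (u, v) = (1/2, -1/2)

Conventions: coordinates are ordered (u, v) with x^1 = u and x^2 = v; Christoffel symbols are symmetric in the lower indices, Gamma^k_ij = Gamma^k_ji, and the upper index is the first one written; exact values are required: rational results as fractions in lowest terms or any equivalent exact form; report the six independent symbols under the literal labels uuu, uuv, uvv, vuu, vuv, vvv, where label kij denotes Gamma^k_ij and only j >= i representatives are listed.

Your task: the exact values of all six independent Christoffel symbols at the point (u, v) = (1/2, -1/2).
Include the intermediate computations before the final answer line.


E = 563/72, F = 29/48, G = 21/16 at the point
E_u = 0, E_v = -1/4, F_u = -37/24, F_v = -5/4, G_u = 15/4, G_v = -1/2
EG - F^2 = 22805/2304;  g^inv = (2304/22805) * [[21/16, -29/48], [-29/48, 563/72]]
first-kind symbols [ij,l] = (1/2)(d_i g_jl + d_j g_il - d_l g_ij): [uu,u] = E_u/2 = 0, [uu,v] = F_u - E_v/2 = -17/12, [uv,u] = E_v/2 = -1/8, [uv,v] = G_u/2 = 15/8, [vv,u] = F_v - G_u/2 = -25/8, [vv,v] = G_v/2 = -1/4
Gamma^u_ij = (G*[ij,u] - F*[ij,v])/(EG - F^2), Gamma^v_ij = (E*[ij,v] - F*[ij,u])/(EG - F^2)

Answer: Gamma_uuu = 1972/22805, Gamma_uuv = -2988/22805, Gamma_uvv = -9102/22805, Gamma_vuu = -76568/68415, Gamma_vuv = 33954/22805, Gamma_vvv = -154/22805


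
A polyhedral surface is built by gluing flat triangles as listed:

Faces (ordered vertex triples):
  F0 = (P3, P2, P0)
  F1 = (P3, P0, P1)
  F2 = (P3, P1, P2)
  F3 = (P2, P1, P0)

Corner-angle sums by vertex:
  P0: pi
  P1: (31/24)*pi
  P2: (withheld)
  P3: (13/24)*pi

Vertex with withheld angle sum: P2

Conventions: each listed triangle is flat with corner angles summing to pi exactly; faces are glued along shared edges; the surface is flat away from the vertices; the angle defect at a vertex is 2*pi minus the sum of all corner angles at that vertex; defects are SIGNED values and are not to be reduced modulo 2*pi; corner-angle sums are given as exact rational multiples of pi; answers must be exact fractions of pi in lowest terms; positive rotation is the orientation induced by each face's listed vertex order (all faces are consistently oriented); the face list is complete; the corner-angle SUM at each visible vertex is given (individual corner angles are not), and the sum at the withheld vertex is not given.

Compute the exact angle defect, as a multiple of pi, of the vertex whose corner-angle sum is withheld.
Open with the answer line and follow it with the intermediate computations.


Answer: defect(P2) = (5/6)*pi

V = 4, E = 6, F = 4; chi = V - E + F = 2
Gauss-Bonnet: total defect = 2*pi*chi = 4*pi; visible defects sum to (19/6)*pi


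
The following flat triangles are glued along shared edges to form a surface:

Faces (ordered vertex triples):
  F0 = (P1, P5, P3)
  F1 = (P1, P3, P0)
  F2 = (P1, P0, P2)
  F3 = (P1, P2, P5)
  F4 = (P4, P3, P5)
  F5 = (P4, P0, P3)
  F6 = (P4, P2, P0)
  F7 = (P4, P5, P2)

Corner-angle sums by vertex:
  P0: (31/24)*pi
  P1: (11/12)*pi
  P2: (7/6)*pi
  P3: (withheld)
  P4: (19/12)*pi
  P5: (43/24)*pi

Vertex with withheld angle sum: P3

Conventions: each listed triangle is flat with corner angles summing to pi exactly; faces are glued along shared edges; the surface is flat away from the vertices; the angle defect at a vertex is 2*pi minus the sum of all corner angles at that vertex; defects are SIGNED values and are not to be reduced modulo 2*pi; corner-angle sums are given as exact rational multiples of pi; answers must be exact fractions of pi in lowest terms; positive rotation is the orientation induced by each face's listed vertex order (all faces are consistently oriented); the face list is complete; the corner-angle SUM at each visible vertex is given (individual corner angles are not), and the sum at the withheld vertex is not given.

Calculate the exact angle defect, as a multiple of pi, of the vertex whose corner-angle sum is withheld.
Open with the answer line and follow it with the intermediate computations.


Answer: defect(P3) = (3/4)*pi

V = 6, E = 12, F = 8; chi = V - E + F = 2
Gauss-Bonnet: total defect = 2*pi*chi = 4*pi; visible defects sum to (13/4)*pi


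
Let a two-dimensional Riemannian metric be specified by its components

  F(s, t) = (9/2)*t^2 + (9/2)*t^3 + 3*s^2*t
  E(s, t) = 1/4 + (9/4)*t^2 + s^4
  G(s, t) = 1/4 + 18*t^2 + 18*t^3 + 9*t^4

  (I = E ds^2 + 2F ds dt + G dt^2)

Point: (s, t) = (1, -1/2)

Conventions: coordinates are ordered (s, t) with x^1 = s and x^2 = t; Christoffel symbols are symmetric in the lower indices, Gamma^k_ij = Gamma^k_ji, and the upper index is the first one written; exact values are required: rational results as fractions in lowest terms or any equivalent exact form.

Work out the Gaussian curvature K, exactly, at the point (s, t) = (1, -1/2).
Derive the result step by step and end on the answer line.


E = 29/16, F = -15/16, G = 49/16, EG - F^2 = 299/64 at the point
E_s = 4, E_t = -9/4, F_s = -3, F_t = 15/8, G_s = 0, G_t = -9
E_tt = 9/2, F_st = 6, G_ss = 0
Using the Brioschi determinant formula for K from the metric derivatives:
M1 = [[-E_tt/2 + F_st - G_ss/2, E_s/2, F_s - E_t/2], [F_t - G_s/2, E, F], [G_t/2, F, G]] = [[15/4, 2, -15/8], [15/8, 29/16, -15/16], [-9/2, -15/16, 49/16]]; det M1 = 2535/1024
M2 = [[0, E_t/2, G_s/2], [E_t/2, E, F], [G_s/2, F, G]] = [[0, -9/8, 0], [-9/8, 29/16, -15/16], [0, -15/16, 49/16]]; det M2 = -3969/1024
det M1 - det M2 = 813/128; K = 813/128 / (299/64)^2 = 26016/89401

Answer: K = 26016/89401


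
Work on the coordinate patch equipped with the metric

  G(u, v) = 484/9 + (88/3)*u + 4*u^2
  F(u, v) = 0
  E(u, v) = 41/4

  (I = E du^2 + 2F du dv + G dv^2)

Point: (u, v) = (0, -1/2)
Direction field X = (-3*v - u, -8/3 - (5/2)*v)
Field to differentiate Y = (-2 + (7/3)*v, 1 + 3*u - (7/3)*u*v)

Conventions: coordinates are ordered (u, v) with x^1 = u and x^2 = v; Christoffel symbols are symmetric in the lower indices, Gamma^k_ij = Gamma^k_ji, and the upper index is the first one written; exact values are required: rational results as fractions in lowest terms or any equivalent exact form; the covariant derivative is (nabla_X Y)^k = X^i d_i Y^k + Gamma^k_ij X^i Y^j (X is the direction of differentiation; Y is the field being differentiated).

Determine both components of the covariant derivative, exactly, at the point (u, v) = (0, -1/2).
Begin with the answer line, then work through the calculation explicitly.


Answer: (nabla_X Y)^u = -629/492, (nabla_X Y)^v = 2081/264

E = 41/4, F = 0, G = 484/9 at the point
E_u = 0, E_v = 0, F_u = 0, F_v = 0, G_u = 88/3, G_v = 0
EG - F^2 = 4961/9;  g^inv = (9/4961) * [[484/9, 0], [0, 41/4]]
first-kind symbols [ij,l] = (1/2)(d_i g_jl + d_j g_il - d_l g_ij): [uu,u] = E_u/2 = 0, [uu,v] = F_u - E_v/2 = 0, [uv,u] = E_v/2 = 0, [uv,v] = G_u/2 = 44/3, [vv,u] = F_v - G_u/2 = -44/3, [vv,v] = G_v/2 = 0
Gamma^u_ij = (G*[ij,u] - F*[ij,v])/(EG - F^2), Gamma^v_ij = (E*[ij,v] - F*[ij,u])/(EG - F^2)
Gamma_uuu = 0, Gamma_uuv = 0, Gamma_uvv = -176/123, Gamma_vuu = 0, Gamma_vuv = 3/11, Gamma_vvv = 0
X = (3/2, -17/12), Y = (-19/6, 1) at the point


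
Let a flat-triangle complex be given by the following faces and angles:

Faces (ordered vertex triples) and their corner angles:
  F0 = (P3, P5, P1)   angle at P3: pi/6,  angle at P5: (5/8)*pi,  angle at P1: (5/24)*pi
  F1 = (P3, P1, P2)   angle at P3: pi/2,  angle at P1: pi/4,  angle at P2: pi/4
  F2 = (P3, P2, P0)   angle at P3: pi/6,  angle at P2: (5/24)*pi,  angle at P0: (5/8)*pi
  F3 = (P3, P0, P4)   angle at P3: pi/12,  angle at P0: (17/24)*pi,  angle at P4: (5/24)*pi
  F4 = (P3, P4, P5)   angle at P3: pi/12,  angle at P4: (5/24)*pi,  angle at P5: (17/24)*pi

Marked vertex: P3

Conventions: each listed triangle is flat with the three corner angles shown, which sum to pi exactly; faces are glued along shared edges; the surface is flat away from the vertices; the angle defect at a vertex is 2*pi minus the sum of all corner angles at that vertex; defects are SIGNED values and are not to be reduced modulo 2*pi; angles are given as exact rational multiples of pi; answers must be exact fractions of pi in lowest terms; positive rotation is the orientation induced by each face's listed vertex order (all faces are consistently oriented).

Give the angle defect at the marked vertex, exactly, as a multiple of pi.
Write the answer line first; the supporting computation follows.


Answer: defect(P3) = pi

Sum of corner angles at P3: pi
defect = 2*pi - pi


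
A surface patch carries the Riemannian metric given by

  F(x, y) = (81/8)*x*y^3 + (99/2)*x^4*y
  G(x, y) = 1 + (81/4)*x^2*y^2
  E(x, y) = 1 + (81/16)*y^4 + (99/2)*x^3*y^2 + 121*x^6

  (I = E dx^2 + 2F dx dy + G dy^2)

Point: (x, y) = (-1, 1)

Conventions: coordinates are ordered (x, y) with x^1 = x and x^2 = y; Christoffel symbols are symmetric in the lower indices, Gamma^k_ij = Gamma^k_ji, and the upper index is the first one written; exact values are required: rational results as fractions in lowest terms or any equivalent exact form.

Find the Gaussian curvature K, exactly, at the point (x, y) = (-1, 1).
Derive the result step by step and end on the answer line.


E = 1241/16, F = 315/8, G = 85/4, EG - F^2 = 1565/16 at the point
E_x = -1155/2, E_y = -315/4, F_x = -1503/8, F_y = 153/8, G_x = -81/2, G_y = 81/2
E_yy = -153/4, F_xy = -1341/8, G_xx = 81/2
Apply the Brioschi formula K = (det M1 - det M2)/(EG - F^2)^2 over the derivative matrices of E, F, G.
M1 = [[-E_yy/2 + F_xy - G_xx/2, E_x/2, F_x - E_y/2], [F_y - G_x/2, E, F], [G_y/2, F, G]] = [[-675/4, -1155/4, -297/2], [315/8, 1241/16, 315/8], [81/4, 315/8, 85/4]]; det M1 = -136269/64
M2 = [[0, E_y/2, G_x/2], [E_y/2, E, F], [G_x/2, F, G]] = [[0, -315/8, -81/4], [-315/8, 1241/16, 315/8], [-81/4, 315/8, 85/4]]; det M2 = -125469/64
det M1 - det M2 = -675/4; K = -675/4 / (1565/16)^2 = -1728/97969

Answer: K = -1728/97969


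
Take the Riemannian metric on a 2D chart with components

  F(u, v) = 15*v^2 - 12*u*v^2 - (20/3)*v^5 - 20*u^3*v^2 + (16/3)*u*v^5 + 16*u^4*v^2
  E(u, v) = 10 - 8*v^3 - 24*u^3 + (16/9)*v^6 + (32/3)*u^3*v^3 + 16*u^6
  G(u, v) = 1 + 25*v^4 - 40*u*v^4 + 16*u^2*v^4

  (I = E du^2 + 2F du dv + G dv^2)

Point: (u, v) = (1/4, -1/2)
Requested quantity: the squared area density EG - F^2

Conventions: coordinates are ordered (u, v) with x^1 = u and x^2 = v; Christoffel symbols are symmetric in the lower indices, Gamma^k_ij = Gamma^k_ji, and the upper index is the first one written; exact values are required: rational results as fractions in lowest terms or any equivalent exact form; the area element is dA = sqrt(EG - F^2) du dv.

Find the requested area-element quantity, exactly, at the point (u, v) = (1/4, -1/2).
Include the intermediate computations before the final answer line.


E = 24505/2304, F = 149/48, G = 2; EG - F^2 = 26809/2304

Answer: EG - F^2 = 26809/2304


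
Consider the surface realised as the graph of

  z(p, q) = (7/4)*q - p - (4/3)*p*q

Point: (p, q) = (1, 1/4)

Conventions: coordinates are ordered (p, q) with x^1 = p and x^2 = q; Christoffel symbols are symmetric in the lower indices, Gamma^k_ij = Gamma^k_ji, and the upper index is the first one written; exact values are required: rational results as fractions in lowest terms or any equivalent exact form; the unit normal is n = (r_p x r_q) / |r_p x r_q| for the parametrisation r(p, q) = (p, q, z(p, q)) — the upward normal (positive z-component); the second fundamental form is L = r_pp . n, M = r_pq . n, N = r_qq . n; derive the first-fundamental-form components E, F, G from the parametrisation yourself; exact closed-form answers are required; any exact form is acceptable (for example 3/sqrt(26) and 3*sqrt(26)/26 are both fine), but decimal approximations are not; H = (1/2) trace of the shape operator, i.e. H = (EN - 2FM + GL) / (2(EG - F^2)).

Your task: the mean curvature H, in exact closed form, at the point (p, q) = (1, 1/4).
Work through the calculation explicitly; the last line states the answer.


z_p = -4/3, z_q = 5/12, z_pp = 0, z_pq = -4/3, z_qq = 0
E = 25/9, F = -5/9, G = 169/144; answer radicand W^2 = 425/144
unnormalised second-form numerators: l = 0, m = -4/3, n = 0; L = l/sqrt(425/144), and similarly M = m/sqrt(W^2), N = n/sqrt(W^2)
H = (E*n - 2*F*m + G*l) / (2*(EG - F^2)*sqrt(W^2)); E*n - 2*F*m + G*l = -40/27, EG - F^2 = 425/144, so H = (-64/255)/sqrt(425/144)

Answer: H = -256*sqrt(17)/7225


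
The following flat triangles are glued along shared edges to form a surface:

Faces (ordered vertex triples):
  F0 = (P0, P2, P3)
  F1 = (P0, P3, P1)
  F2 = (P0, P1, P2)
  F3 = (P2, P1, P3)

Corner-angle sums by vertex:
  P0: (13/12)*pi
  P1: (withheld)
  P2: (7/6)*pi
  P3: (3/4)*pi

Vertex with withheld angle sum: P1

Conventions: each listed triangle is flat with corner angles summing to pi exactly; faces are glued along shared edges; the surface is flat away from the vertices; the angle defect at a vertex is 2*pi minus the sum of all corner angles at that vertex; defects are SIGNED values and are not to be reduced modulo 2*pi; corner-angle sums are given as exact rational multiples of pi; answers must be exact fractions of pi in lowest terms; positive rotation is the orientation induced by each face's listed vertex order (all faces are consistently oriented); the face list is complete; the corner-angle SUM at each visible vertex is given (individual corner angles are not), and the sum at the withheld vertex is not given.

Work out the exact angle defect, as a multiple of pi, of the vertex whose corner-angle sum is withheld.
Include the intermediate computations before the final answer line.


V = 4, E = 6, F = 4; chi = V - E + F = 2
Gauss-Bonnet: total defect = 2*pi*chi = 4*pi; visible defects sum to 3*pi

Answer: defect(P1) = pi


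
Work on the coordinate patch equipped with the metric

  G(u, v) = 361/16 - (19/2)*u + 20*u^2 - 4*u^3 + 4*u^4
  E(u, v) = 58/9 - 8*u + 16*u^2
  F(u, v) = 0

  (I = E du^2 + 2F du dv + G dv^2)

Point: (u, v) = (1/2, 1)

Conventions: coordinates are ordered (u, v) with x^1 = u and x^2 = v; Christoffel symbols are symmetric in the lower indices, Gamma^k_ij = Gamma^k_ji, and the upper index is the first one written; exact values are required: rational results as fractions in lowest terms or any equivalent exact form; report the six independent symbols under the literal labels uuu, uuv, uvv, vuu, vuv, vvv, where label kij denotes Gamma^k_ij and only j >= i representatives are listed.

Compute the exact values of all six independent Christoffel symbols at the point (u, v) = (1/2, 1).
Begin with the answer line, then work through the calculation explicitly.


Answer: Gamma_uuu = 18/29, Gamma_uuv = 0, Gamma_uvv = -171/232, Gamma_vuu = 0, Gamma_vuv = 4/19, Gamma_vvv = 0

E = 58/9, F = 0, G = 361/16 at the point
E_u = 8, E_v = 0, F_u = 0, F_v = 0, G_u = 19/2, G_v = 0
EG - F^2 = 10469/72;  g^inv = (72/10469) * [[361/16, 0], [0, 58/9]]
first-kind symbols [ij,l] = (1/2)(d_i g_jl + d_j g_il - d_l g_ij): [uu,u] = E_u/2 = 4, [uu,v] = F_u - E_v/2 = 0, [uv,u] = E_v/2 = 0, [uv,v] = G_u/2 = 19/4, [vv,u] = F_v - G_u/2 = -19/4, [vv,v] = G_v/2 = 0
Gamma^u_ij = (G*[ij,u] - F*[ij,v])/(EG - F^2), Gamma^v_ij = (E*[ij,v] - F*[ij,u])/(EG - F^2)


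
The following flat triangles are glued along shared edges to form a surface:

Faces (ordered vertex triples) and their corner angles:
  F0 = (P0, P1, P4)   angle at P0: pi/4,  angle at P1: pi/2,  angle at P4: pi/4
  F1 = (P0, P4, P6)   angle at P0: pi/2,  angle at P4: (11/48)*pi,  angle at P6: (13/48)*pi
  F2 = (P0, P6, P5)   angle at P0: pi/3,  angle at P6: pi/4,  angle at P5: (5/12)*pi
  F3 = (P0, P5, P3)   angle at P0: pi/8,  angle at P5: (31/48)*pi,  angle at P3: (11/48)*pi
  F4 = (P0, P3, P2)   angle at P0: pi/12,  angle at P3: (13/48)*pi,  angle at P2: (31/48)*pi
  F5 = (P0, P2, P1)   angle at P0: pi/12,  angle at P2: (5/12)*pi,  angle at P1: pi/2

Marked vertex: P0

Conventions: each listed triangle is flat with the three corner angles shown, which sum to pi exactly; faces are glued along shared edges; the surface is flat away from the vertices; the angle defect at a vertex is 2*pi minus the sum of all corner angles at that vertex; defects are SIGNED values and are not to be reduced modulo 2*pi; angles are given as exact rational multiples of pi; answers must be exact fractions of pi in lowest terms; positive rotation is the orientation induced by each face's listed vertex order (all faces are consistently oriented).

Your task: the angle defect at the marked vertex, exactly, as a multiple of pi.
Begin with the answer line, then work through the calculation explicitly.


Answer: defect(P0) = (5/8)*pi

Sum of corner angles at P0: (11/8)*pi
defect = 2*pi - (11/8)*pi


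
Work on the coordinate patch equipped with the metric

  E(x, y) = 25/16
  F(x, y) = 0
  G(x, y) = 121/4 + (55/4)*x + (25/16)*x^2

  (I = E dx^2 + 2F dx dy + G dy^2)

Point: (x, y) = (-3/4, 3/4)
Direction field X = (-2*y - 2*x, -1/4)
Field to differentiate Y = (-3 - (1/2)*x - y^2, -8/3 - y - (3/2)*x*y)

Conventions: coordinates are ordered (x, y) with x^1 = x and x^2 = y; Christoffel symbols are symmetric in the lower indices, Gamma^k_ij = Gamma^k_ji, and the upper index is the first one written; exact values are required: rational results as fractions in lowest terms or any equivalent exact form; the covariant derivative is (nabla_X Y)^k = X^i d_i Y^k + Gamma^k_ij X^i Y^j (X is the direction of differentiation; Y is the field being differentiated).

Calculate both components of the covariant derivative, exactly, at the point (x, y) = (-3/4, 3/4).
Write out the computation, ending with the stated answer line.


E = 25/16, F = 0, G = 5329/256 at the point
E_x = 0, E_y = 0, F_x = 0, F_y = 0, G_x = 365/32, G_y = 0
EG - F^2 = 133225/4096;  g^inv = (4096/133225) * [[5329/256, 0], [0, 25/16]]
first-kind symbols [ij,l] = (1/2)(d_i g_jl + d_j g_il - d_l g_ij): [xx,x] = E_x/2 = 0, [xx,y] = F_x - E_y/2 = 0, [xy,x] = E_y/2 = 0, [xy,y] = G_x/2 = 365/64, [yy,x] = F_y - G_x/2 = -365/64, [yy,y] = G_y/2 = 0
Gamma^x_ij = (G*[ij,x] - F*[ij,y])/(EG - F^2), Gamma^y_ij = (E*[ij,y] - F*[ij,x])/(EG - F^2)
Gamma_xxx = 0, Gamma_xxy = 0, Gamma_xyy = -73/20, Gamma_yxx = 0, Gamma_yxy = 20/73, Gamma_yyy = 0
X = (0, -1/4), Y = (-51/16, -247/96) at the point

Answer: (nabla_X Y)^x = -15151/7680, (nabla_X Y)^y = 437/2336


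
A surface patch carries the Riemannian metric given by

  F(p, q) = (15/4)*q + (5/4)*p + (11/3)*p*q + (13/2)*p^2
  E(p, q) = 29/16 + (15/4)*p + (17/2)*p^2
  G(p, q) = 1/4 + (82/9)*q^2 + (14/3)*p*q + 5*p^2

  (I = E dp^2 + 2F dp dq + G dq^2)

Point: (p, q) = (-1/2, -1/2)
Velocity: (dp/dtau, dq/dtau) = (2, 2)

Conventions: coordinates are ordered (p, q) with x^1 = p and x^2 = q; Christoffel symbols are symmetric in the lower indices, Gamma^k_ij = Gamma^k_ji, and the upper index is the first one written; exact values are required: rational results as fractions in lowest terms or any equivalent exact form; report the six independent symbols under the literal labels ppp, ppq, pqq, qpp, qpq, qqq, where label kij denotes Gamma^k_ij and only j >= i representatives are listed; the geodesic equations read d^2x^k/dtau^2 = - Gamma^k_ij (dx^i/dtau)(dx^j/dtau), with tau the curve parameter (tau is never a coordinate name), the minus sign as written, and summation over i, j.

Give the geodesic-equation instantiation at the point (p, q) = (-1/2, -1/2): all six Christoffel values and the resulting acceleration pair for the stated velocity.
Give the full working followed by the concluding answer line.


E = 33/16, F = 1/24, G = 89/18 at the point
E_p = -19/4, E_q = 0, F_p = -85/12, F_q = 23/12, G_p = -22/3, G_q = -103/9
EG - F^2 = 5873/576;  g^inv = (576/5873) * [[89/18, -1/24], [-1/24, 33/16]]
first-kind symbols [ij,l] = (1/2)(d_i g_jl + d_j g_il - d_l g_ij): [pp,p] = E_p/2 = -19/8, [pp,q] = F_p - E_q/2 = -85/12, [pq,p] = E_q/2 = 0, [pq,q] = G_p/2 = -11/3, [qq,p] = F_q - G_p/2 = 67/12, [qq,q] = G_q/2 = -103/18
Gamma^p_ij = (G*[ij,p] - F*[ij,q])/(EG - F^2), Gamma^q_ij = (E*[ij,q] - F*[ij,p])/(EG - F^2)
Gamma_ppp = -942/839, Gamma_ppq = 88/5873, Gamma_pqq = 48116/17619, Gamma_qpp = -1194/839, Gamma_qpq = -4356/5873, Gamma_qqq = -6932/5873
d^2p/dtau^2 = -(Gamma_ppp*(2)^2 + 2*Gamma_ppq*(2)*(2) + Gamma_pqq*(2)^2) = -115448/17619
d^2q/dtau^2 = -(Gamma_qpp*(2)^2 + 2*Gamma_qpq*(2)*(2) + Gamma_qqq*(2)^2) = 96008/5873

Answer: Gamma_ppp = -942/839, Gamma_ppq = 88/5873, Gamma_pqq = 48116/17619, Gamma_qpp = -1194/839, Gamma_qpq = -4356/5873, Gamma_qqq = -6932/5873; accelerations (d^2p/dtau^2, d^2q/dtau^2) = (-115448/17619, 96008/5873)


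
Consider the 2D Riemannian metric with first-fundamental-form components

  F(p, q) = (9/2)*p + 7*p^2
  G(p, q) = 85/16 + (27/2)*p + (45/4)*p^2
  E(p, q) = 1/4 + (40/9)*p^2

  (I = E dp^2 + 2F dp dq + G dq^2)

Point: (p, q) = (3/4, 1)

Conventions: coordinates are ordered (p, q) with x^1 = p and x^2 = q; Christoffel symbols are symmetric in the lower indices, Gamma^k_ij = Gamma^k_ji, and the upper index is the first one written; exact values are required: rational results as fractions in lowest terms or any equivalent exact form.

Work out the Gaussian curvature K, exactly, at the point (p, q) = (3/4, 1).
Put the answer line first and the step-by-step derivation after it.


Answer: K = -24336/667489

E = 11/4, F = 117/16, G = 1393/64, EG - F^2 = 817/128 at the point
E_p = 20/3, E_q = 0, F_p = 15, F_q = 0, G_p = 243/8, G_q = 0
E_qq = 0, F_pq = 0, G_pp = 45/2
Apply the Brioschi formula K = (det M1 - det M2)/(EG - F^2)^2 over the derivative matrices of E, F, G.
M1 = [[-E_qq/2 + F_pq - G_pp/2, E_p/2, F_p - E_q/2], [F_q - G_p/2, E, F], [G_q/2, F, G]] = [[-45/4, 10/3, 15], [-243/16, 11/4, 117/16], [0, 117/16, 1393/64]]; det M1 = -162765/256
M2 = [[0, E_q/2, G_p/2], [E_q/2, E, F], [G_p/2, F, G]] = [[0, 0, 243/16], [0, 11/4, 117/16], [243/16, 117/16, 1393/64]]; det M2 = -649539/1024
det M1 - det M2 = -1521/1024; K = -1521/1024 / (817/128)^2 = -24336/667489


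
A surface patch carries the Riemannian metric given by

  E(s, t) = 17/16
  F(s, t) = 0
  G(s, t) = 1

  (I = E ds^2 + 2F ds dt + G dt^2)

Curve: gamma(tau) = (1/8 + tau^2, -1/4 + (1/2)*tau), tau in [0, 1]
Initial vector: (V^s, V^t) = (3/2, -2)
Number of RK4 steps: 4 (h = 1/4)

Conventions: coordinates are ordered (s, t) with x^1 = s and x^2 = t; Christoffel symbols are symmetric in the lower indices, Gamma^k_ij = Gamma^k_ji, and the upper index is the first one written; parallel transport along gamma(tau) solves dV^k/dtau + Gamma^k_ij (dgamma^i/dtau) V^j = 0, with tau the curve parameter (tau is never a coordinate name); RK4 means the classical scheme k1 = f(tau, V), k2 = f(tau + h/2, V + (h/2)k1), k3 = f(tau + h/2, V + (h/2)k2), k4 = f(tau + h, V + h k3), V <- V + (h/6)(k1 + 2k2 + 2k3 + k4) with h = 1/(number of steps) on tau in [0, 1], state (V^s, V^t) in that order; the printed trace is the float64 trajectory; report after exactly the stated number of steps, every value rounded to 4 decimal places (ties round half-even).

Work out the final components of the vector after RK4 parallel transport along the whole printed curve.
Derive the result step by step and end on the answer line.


gamma'(tau) = (2*tau, 1/2); f(tau, V)^k = -Gamma^k_ij(gamma(tau)) gamma'^i(tau) V^j; h = 1/4; intermediate values shown to 6 dp
curve data and Christoffel symbols at the stage parameters:
  tau = 0.000000: gamma = (0.125000, -0.250000), gamma' = (0.000000, 0.500000); Gamma_sss = 0.000000, Gamma_sst = 0.000000, Gamma_stt = 0.000000, Gamma_tss = 0.000000, Gamma_tst = 0.000000, Gamma_ttt = 0.000000
  tau = 0.125000: gamma = (0.140625, -0.187500), gamma' = (0.250000, 0.500000); Gamma_sss = 0.000000, Gamma_sst = 0.000000, Gamma_stt = 0.000000, Gamma_tss = 0.000000, Gamma_tst = 0.000000, Gamma_ttt = 0.000000
  tau = 0.250000: gamma = (0.187500, -0.125000), gamma' = (0.500000, 0.500000); Gamma_sss = 0.000000, Gamma_sst = 0.000000, Gamma_stt = 0.000000, Gamma_tss = 0.000000, Gamma_tst = 0.000000, Gamma_ttt = 0.000000
  tau = 0.375000: gamma = (0.265625, -0.062500), gamma' = (0.750000, 0.500000); Gamma_sss = 0.000000, Gamma_sst = 0.000000, Gamma_stt = 0.000000, Gamma_tss = 0.000000, Gamma_tst = 0.000000, Gamma_ttt = 0.000000
  tau = 0.500000: gamma = (0.375000, 0.000000), gamma' = (1.000000, 0.500000); Gamma_sss = 0.000000, Gamma_sst = 0.000000, Gamma_stt = 0.000000, Gamma_tss = 0.000000, Gamma_tst = 0.000000, Gamma_ttt = 0.000000
  tau = 0.625000: gamma = (0.515625, 0.062500), gamma' = (1.250000, 0.500000); Gamma_sss = 0.000000, Gamma_sst = 0.000000, Gamma_stt = 0.000000, Gamma_tss = 0.000000, Gamma_tst = 0.000000, Gamma_ttt = 0.000000
  tau = 0.750000: gamma = (0.687500, 0.125000), gamma' = (1.500000, 0.500000); Gamma_sss = 0.000000, Gamma_sst = 0.000000, Gamma_stt = 0.000000, Gamma_tss = 0.000000, Gamma_tst = 0.000000, Gamma_ttt = 0.000000
  tau = 0.875000: gamma = (0.890625, 0.187500), gamma' = (1.750000, 0.500000); Gamma_sss = 0.000000, Gamma_sst = 0.000000, Gamma_stt = 0.000000, Gamma_tss = 0.000000, Gamma_tst = 0.000000, Gamma_ttt = 0.000000
  tau = 1.000000: gamma = (1.125000, 0.250000), gamma' = (2.000000, 0.500000); Gamma_sss = 0.000000, Gamma_sst = 0.000000, Gamma_stt = 0.000000, Gamma_tss = 0.000000, Gamma_tst = 0.000000, Gamma_ttt = 0.000000
step 0: V^s = 1.5000, V^t = -2.0000
step 1: k1 = (0.000000, 0.000000), k2 = (0.000000, 0.000000), k3 = (0.000000, 0.000000), k4 = (0.000000, 0.000000); V <- V + (h/6)(k1 + 2k2 + 2k3 + k4): V^s = 1.5000, V^t = -2.0000
step 2: k1 = (0.000000, 0.000000), k2 = (0.000000, 0.000000), k3 = (0.000000, 0.000000), k4 = (0.000000, 0.000000); V <- V + (h/6)(k1 + 2k2 + 2k3 + k4): V^s = 1.5000, V^t = -2.0000
step 3: k1 = (0.000000, 0.000000), k2 = (0.000000, 0.000000), k3 = (0.000000, 0.000000), k4 = (0.000000, 0.000000); V <- V + (h/6)(k1 + 2k2 + 2k3 + k4): V^s = 1.5000, V^t = -2.0000
step 4: k1 = (0.000000, 0.000000), k2 = (0.000000, 0.000000), k3 = (0.000000, 0.000000), k4 = (0.000000, 0.000000); V <- V + (h/6)(k1 + 2k2 + 2k3 + k4): V^s = 1.5000, V^t = -2.0000

Answer: V^s = 1.5000, V^t = -2.0000


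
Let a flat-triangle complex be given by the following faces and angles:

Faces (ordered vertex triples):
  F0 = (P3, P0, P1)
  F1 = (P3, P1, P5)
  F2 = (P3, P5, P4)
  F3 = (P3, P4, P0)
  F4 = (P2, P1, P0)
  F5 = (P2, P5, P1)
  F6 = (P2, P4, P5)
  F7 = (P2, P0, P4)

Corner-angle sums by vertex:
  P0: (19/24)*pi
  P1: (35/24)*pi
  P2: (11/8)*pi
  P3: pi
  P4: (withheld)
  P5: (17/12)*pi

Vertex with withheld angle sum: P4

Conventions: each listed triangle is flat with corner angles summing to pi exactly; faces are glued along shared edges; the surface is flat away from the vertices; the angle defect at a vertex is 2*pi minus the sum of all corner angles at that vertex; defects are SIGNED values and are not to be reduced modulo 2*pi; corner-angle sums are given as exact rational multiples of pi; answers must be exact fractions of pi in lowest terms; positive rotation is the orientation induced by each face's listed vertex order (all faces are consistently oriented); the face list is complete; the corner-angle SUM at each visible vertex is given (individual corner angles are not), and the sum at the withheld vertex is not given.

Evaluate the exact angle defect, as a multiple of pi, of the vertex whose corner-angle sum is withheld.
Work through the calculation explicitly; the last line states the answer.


V = 6, E = 12, F = 8; chi = V - E + F = 2
Gauss-Bonnet: total defect = 2*pi*chi = 4*pi; visible defects sum to (95/24)*pi

Answer: defect(P4) = pi/24


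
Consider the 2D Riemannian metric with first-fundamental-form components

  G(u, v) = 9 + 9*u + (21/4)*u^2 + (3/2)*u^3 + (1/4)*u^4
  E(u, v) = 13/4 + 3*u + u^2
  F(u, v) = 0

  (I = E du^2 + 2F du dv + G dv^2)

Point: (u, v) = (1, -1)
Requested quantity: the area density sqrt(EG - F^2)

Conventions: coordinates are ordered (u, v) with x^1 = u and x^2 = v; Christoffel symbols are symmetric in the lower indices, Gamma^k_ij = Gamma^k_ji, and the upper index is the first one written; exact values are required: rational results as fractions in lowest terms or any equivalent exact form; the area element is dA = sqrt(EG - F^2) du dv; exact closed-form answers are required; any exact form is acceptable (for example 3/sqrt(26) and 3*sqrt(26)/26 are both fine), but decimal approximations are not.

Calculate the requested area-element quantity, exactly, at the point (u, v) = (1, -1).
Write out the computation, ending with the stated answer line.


E = 29/4, F = 0, G = 25; EG - F^2 = 725/4

Answer: sqrt(EG - F^2) = 5*sqrt(29)/2


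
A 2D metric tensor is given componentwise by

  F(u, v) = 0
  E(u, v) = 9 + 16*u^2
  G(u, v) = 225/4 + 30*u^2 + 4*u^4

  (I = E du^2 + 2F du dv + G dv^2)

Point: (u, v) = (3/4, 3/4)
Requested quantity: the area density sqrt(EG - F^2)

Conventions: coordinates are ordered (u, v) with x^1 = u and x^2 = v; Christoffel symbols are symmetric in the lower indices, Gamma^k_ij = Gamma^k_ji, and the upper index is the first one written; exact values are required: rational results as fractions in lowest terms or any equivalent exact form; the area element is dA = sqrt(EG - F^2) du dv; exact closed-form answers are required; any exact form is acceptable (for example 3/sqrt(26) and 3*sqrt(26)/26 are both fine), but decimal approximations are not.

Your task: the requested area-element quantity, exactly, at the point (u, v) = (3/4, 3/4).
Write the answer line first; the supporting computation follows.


Answer: sqrt(EG - F^2) = 207*sqrt(2)/8

E = 18, F = 0, G = 4761/64; EG - F^2 = 42849/32


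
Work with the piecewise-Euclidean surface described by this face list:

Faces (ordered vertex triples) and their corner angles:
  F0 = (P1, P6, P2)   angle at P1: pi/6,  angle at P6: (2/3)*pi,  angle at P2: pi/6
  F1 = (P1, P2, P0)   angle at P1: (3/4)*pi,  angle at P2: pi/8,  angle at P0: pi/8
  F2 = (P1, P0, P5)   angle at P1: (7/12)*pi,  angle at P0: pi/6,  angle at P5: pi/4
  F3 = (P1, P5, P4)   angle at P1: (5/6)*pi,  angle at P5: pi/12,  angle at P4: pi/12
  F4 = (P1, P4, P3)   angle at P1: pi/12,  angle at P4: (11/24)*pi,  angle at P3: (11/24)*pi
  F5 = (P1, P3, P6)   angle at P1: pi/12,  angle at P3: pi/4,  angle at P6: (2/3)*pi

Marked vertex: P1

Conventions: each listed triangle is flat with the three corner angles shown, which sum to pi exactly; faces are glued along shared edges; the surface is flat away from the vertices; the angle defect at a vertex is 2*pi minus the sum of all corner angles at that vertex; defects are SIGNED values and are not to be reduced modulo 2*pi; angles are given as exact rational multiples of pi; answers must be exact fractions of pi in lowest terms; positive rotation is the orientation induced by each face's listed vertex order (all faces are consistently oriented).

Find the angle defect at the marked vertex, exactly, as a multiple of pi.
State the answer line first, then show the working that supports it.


Answer: defect(P1) = -pi/2

Sum of corner angles at P1: (5/2)*pi
defect = 2*pi - (5/2)*pi


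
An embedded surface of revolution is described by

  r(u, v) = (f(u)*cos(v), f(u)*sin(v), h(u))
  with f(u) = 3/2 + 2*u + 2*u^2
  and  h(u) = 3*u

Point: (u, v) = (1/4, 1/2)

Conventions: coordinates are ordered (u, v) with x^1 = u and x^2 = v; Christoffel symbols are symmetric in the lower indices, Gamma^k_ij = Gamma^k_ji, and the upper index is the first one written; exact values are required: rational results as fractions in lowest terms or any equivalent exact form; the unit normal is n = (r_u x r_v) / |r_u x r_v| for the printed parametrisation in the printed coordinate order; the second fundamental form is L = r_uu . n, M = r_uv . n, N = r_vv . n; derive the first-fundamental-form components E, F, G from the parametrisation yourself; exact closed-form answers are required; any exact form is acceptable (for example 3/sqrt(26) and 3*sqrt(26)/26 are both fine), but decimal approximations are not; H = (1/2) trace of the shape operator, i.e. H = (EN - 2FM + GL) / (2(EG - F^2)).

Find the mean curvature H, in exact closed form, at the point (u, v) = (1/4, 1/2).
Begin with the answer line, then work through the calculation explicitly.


Answer: H = 19*sqrt(2)/306

f = 17/8, f' = 3, f'' = 4, h' = 3, h'' = 0
E = 18, F = 0, G = 289/64; answer radicand W^2 = 18
unnormalised second-form numerators: l = -12, m = 0, n = 51/8; L = l/sqrt(18), and similarly M = m/sqrt(W^2), N = n/sqrt(W^2)
H = (E*n - 2*F*m + G*l) / (2*(EG - F^2)*sqrt(W^2)); E*n - 2*F*m + G*l = 969/16, EG - F^2 = 2601/32, so H = (19/51)/sqrt(18)


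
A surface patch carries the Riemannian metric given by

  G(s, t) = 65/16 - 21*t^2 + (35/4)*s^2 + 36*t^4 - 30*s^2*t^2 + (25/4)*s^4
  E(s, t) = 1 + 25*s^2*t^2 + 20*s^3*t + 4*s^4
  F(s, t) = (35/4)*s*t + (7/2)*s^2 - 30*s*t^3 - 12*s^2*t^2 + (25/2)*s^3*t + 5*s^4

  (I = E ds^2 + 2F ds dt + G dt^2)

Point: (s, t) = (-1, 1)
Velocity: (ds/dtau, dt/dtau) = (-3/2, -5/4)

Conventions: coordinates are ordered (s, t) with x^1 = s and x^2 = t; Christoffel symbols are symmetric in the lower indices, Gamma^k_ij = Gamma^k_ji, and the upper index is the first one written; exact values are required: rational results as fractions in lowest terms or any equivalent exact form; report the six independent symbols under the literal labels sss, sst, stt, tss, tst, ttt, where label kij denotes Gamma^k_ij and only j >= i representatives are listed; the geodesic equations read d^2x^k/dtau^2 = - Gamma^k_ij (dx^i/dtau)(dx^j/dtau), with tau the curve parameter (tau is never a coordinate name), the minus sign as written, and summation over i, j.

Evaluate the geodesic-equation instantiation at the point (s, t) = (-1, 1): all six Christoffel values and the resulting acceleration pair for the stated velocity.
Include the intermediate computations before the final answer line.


E = 10, F = 21/4, G = 65/16 at the point
E_s = -6, E_t = 30, F_s = 53/4, F_t = 179/4, G_s = 35/2, G_t = 42
EG - F^2 = 209/16;  g^inv = (16/209) * [[65/16, -21/4], [-21/4, 10]]
first-kind symbols [ij,l] = (1/2)(d_i g_jl + d_j g_il - d_l g_ij): [ss,s] = E_s/2 = -3, [ss,t] = F_s - E_t/2 = -7/4, [st,s] = E_t/2 = 15, [st,t] = G_s/2 = 35/4, [tt,s] = F_t - G_s/2 = 36, [tt,t] = G_t/2 = 21
Gamma^s_ij = (G*[ij,s] - F*[ij,t])/(EG - F^2), Gamma^t_ij = (E*[ij,t] - F*[ij,s])/(EG - F^2)
Gamma_sss = -48/209, Gamma_sst = 240/209, Gamma_stt = 576/209, Gamma_tss = -28/209, Gamma_tst = 140/209, Gamma_ttt = 336/209
d^2s/dtau^2 = -(Gamma_sss*(-3/2)^2 + 2*Gamma_sst*(-3/2)*(-5/4) + Gamma_stt*(-5/4)^2) = -1692/209
d^2t/dtau^2 = -(Gamma_tss*(-3/2)^2 + 2*Gamma_tst*(-3/2)*(-5/4) + Gamma_ttt*(-5/4)^2) = -987/209

Answer: Gamma_sss = -48/209, Gamma_sst = 240/209, Gamma_stt = 576/209, Gamma_tss = -28/209, Gamma_tst = 140/209, Gamma_ttt = 336/209; accelerations (d^2s/dtau^2, d^2t/dtau^2) = (-1692/209, -987/209)


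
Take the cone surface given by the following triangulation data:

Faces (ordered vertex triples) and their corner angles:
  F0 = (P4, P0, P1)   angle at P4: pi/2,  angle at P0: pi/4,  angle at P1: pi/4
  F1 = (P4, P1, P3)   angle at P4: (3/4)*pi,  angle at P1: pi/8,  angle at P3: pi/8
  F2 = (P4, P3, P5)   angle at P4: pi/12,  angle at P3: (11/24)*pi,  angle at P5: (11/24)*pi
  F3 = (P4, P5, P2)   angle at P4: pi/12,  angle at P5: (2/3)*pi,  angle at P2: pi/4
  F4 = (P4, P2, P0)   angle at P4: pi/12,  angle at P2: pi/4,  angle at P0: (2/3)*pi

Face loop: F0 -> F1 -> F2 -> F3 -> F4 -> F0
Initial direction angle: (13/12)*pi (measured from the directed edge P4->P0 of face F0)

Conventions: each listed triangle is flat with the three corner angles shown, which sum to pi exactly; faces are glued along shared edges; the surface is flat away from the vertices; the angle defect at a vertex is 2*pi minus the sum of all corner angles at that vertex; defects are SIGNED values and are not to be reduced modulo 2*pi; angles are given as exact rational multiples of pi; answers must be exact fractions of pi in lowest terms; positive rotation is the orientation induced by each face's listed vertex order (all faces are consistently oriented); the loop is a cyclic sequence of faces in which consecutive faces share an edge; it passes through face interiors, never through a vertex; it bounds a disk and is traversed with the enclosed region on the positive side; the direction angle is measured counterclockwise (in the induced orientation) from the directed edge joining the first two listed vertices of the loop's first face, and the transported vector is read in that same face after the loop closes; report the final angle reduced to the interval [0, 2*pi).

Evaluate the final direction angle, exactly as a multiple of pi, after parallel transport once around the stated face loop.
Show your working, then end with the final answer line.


enclosed vertex P4: corner angles sum to (3/2)*pi, defect = 2*pi - (3/2)*pi = pi/2
final direction = starting direction + enclosed defect total, reduced mod 2*pi (induced orientation)
final angle = (13/12)*pi + pi/2 = (19/12)*pi (mod 2*pi)

Answer: final direction angle = (19/12)*pi


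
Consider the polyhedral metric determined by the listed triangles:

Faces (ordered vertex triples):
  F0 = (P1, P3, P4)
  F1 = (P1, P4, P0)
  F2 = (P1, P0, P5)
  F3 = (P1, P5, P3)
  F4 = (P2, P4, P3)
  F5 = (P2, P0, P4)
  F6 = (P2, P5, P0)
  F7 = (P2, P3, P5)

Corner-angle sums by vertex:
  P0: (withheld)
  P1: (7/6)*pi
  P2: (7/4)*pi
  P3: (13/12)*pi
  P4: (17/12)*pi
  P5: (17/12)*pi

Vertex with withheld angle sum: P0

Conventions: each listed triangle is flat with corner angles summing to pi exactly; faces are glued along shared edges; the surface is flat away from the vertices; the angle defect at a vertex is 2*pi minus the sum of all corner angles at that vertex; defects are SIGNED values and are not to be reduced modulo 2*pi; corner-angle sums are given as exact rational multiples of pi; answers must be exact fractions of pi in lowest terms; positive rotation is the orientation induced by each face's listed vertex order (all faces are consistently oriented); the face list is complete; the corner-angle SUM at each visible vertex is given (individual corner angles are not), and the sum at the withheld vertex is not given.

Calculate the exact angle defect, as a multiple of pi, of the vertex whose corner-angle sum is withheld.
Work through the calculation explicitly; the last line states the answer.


V = 6, E = 12, F = 8; chi = V - E + F = 2
Gauss-Bonnet: total defect = 2*pi*chi = 4*pi; visible defects sum to (19/6)*pi

Answer: defect(P0) = (5/6)*pi


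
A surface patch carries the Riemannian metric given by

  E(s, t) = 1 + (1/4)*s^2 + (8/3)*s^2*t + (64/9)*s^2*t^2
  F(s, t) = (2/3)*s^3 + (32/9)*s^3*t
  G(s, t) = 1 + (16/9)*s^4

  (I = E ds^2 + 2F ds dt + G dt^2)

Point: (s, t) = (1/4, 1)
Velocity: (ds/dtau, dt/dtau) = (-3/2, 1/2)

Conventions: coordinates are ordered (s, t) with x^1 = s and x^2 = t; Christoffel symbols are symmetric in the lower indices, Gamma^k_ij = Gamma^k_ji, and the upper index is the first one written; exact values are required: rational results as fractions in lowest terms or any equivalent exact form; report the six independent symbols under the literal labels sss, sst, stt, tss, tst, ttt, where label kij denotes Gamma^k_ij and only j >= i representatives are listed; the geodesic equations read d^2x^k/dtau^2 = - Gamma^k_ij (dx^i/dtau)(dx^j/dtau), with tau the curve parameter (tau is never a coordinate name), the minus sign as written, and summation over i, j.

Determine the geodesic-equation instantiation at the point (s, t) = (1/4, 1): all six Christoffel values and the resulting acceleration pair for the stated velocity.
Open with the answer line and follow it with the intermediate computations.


Answer: Gamma_sss = 1444/941, Gamma_sst = 304/941, Gamma_stt = 0, Gamma_tss = 152/941, Gamma_tst = 32/941, Gamma_ttt = 0; accelerations (d^2s/dtau^2, d^2t/dtau^2) = (-2793/941, -294/941)

E = 937/576, F = 19/288, G = 145/144 at the point
E_s = 361/72, E_t = 19/18, F_s = 19/24, F_t = 1/18, G_s = 1/9, G_t = 0
EG - F^2 = 941/576;  g^inv = (576/941) * [[145/144, -19/288], [-19/288, 937/576]]
first-kind symbols [ij,l] = (1/2)(d_i g_jl + d_j g_il - d_l g_ij): [ss,s] = E_s/2 = 361/144, [ss,t] = F_s - E_t/2 = 19/72, [st,s] = E_t/2 = 19/36, [st,t] = G_s/2 = 1/18, [tt,s] = F_t - G_s/2 = 0, [tt,t] = G_t/2 = 0
Gamma^s_ij = (G*[ij,s] - F*[ij,t])/(EG - F^2), Gamma^t_ij = (E*[ij,t] - F*[ij,s])/(EG - F^2)
Gamma_sss = 1444/941, Gamma_sst = 304/941, Gamma_stt = 0, Gamma_tss = 152/941, Gamma_tst = 32/941, Gamma_ttt = 0
d^2s/dtau^2 = -(Gamma_sss*(-3/2)^2 + 2*Gamma_sst*(-3/2)*(1/2) + Gamma_stt*(1/2)^2) = -2793/941
d^2t/dtau^2 = -(Gamma_tss*(-3/2)^2 + 2*Gamma_tst*(-3/2)*(1/2) + Gamma_ttt*(1/2)^2) = -294/941
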